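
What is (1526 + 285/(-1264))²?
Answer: 3719416959241/1597696 ≈ 2.3280e+6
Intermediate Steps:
(1526 + 285/(-1264))² = (1526 + 285*(-1/1264))² = (1526 - 285/1264)² = (1928579/1264)² = 3719416959241/1597696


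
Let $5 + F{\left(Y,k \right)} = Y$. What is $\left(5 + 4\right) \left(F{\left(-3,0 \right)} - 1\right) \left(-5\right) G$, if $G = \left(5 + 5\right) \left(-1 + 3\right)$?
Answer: $8100$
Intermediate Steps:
$F{\left(Y,k \right)} = -5 + Y$
$G = 20$ ($G = 10 \cdot 2 = 20$)
$\left(5 + 4\right) \left(F{\left(-3,0 \right)} - 1\right) \left(-5\right) G = \left(5 + 4\right) \left(\left(-5 - 3\right) - 1\right) \left(-5\right) 20 = 9 \left(-8 - 1\right) \left(-5\right) 20 = 9 \left(-9\right) \left(-5\right) 20 = \left(-81\right) \left(-5\right) 20 = 405 \cdot 20 = 8100$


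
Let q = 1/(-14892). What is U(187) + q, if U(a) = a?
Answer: 2784803/14892 ≈ 187.00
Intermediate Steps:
q = -1/14892 ≈ -6.7150e-5
U(187) + q = 187 - 1/14892 = 2784803/14892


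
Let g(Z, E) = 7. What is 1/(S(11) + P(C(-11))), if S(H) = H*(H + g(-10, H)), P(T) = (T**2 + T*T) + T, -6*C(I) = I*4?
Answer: 9/2816 ≈ 0.0031960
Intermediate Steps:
C(I) = -2*I/3 (C(I) = -I*4/6 = -2*I/3)
P(T) = T + 2*T**2 (P(T) = (T**2 + T**2) + T = 2*T**2 + T = T + 2*T**2)
S(H) = H*(7 + H) (S(H) = H*(H + 7) = H*(7 + H))
1/(S(11) + P(C(-11))) = 1/(11*(7 + 11) + (-2/3*(-11))*(1 + 2*(-2/3*(-11)))) = 1/(11*18 + 22*(1 + 2*(22/3))/3) = 1/(198 + 22*(1 + 44/3)/3) = 1/(198 + (22/3)*(47/3)) = 1/(198 + 1034/9) = 1/(2816/9) = 9/2816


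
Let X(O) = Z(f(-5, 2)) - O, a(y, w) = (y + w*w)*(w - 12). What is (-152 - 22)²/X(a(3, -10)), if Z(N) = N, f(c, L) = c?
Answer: 30276/2261 ≈ 13.391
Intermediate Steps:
a(y, w) = (-12 + w)*(y + w²) (a(y, w) = (y + w²)*(-12 + w) = (-12 + w)*(y + w²))
X(O) = -5 - O
(-152 - 22)²/X(a(3, -10)) = (-152 - 22)²/(-5 - ((-10)³ - 12*3 - 12*(-10)² - 10*3)) = (-174)²/(-5 - (-1000 - 36 - 12*100 - 30)) = 30276/(-5 - (-1000 - 36 - 1200 - 30)) = 30276/(-5 - 1*(-2266)) = 30276/(-5 + 2266) = 30276/2261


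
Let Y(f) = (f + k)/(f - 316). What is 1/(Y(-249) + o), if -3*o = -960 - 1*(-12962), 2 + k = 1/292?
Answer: -494940/1979870087 ≈ -0.00024999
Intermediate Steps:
k = -583/292 (k = -2 + 1/292 = -583/292 ≈ -1.9966)
Y(f) = (-583/292 + f)/(-316 + f) (Y(f) = (f - 583/292)/(f - 316) = (-583/292 + f)/(-316 + f))
o = -12002/3 (o = -(-960 - 1*(-12962))/3 = -(-960 + 12962)/3 = -⅓*12002 = -12002/3 ≈ -4000.7)
1/(Y(-249) + o) = 1/((-583/292 - 249)/(-316 - 249) - 12002/3) = 1/(-73291/292/(-565) - 12002/3) = 1/(-1/565*(-73291/292) - 12002/3) = 1/(73291/164980 - 12002/3) = 1/(-1979870087/494940) = -494940/1979870087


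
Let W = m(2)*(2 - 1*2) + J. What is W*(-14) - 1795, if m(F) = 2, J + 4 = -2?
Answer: -1711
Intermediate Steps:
J = -6 (J = -4 - 2 = -6)
W = -6 (W = 2*(2 - 1*2) - 6 = 2*(2 - 2) - 6 = 2*0 - 6 = 0 - 6 = -6)
W*(-14) - 1795 = -6*(-14) - 1795 = 84 - 1795 = -1711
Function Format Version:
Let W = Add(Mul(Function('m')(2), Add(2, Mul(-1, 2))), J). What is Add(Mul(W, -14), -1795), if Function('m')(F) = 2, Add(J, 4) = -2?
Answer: -1711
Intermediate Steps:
J = -6 (J = Add(-4, -2) = -6)
W = -6 (W = Add(Mul(2, Add(2, Mul(-1, 2))), -6) = Add(Mul(2, Add(2, -2)), -6) = Add(Mul(2, 0), -6) = Add(0, -6) = -6)
Add(Mul(W, -14), -1795) = Add(Mul(-6, -14), -1795) = Add(84, -1795) = -1711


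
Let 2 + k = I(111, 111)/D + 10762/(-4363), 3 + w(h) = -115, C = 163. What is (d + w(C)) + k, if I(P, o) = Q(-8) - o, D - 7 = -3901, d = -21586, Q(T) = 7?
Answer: -184408009004/8494761 ≈ -21708.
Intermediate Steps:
w(h) = -118 (w(h) = -3 - 115 = -118)
D = -3894 (D = 7 - 3901 = -3894)
I(P, o) = 7 - o
k = -37716260/8494761 (k = -2 + ((7 - 1*111)/(-3894) + 10762/(-4363)) = -2 + ((7 - 111)*(-1/3894) + 10762*(-1/4363)) = -2 + (-104*(-1/3894) - 10762/4363) = -2 + (52/1947 - 10762/4363) = -2 - 20726738/8494761 = -37716260/8494761 ≈ -4.4399)
(d + w(C)) + k = (-21586 - 118) - 37716260/8494761 = -21704 - 37716260/8494761 = -184408009004/8494761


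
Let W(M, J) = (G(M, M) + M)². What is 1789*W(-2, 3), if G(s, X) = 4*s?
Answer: 178900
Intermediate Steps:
W(M, J) = 25*M² (W(M, J) = (4*M + M)² = (5*M)² = 25*M²)
1789*W(-2, 3) = 1789*(25*(-2)²) = 1789*(25*4) = 1789*100 = 178900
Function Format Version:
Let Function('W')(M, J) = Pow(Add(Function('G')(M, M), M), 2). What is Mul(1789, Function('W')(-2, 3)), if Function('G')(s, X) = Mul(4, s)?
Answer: 178900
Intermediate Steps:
Function('W')(M, J) = Mul(25, Pow(M, 2)) (Function('W')(M, J) = Pow(Add(Mul(4, M), M), 2) = Pow(Mul(5, M), 2) = Mul(25, Pow(M, 2)))
Mul(1789, Function('W')(-2, 3)) = Mul(1789, Mul(25, Pow(-2, 2))) = Mul(1789, Mul(25, 4)) = Mul(1789, 100) = 178900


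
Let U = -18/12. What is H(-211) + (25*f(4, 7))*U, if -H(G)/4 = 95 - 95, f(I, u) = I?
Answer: -150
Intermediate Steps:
U = -3/2 (U = -18*1/12 = -3/2 ≈ -1.5000)
H(G) = 0 (H(G) = -4*(95 - 95) = -4*0 = 0)
H(-211) + (25*f(4, 7))*U = 0 + (25*4)*(-3/2) = 0 + 100*(-3/2) = 0 - 150 = -150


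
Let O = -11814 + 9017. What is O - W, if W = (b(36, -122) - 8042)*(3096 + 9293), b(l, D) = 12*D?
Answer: 117767037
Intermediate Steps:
O = -2797
W = -117769834 (W = (12*(-122) - 8042)*(3096 + 9293) = (-1464 - 8042)*12389 = -9506*12389 = -117769834)
O - W = -2797 - 1*(-117769834) = -2797 + 117769834 = 117767037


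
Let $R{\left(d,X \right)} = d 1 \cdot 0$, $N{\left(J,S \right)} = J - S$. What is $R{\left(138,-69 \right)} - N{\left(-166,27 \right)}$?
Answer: $193$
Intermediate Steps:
$R{\left(d,X \right)} = 0$ ($R{\left(d,X \right)} = d 0 = 0$)
$R{\left(138,-69 \right)} - N{\left(-166,27 \right)} = 0 - \left(-166 - 27\right) = 0 - -193 = 0 + 193 = 193$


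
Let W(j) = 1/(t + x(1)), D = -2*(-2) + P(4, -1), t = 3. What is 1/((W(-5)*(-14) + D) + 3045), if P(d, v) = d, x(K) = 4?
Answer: 1/3051 ≈ 0.00032776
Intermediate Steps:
D = 8 (D = -2*(-2) + 4 = 4 + 4 = 8)
W(j) = 1/7 (W(j) = 1/(3 + 4) = 1/7)
1/((W(-5)*(-14) + D) + 3045) = 1/(((1/7)*(-14) + 8) + 3045) = 1/((-2 + 8) + 3045) = 1/(6 + 3045) = 1/3051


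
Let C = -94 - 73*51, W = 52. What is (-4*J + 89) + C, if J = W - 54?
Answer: -3720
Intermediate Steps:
C = -3817 (C = -94 - 3723 = -3817)
J = -2 (J = 52 - 54 = -2)
(-4*J + 89) + C = (-4*(-2) + 89) - 3817 = (8 + 89) - 3817 = 97 - 3817 = -3720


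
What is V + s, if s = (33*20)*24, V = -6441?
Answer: 9399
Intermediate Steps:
s = 15840 (s = 660*24 = 15840)
V + s = -6441 + 15840 = 9399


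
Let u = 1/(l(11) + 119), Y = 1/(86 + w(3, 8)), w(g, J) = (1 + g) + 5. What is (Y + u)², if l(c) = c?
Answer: 81/244036 ≈ 0.00033192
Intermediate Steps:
w(g, J) = 6 + g
Y = 1/95 (Y = 1/(86 + (6 + 3)) = 1/(86 + 9) = 1/95 ≈ 0.010526)
u = 1/130 (u = 1/(11 + 119) = 1/130 ≈ 0.0076923)
(Y + u)² = (1/95 + 1/130)² = (9/494)² = 81/244036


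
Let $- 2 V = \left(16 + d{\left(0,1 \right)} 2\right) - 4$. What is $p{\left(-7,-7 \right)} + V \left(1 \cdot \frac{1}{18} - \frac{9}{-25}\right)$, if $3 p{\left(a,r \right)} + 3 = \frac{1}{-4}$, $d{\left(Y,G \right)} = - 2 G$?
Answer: $- \frac{2471}{900} \approx -2.7456$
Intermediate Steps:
$p{\left(a,r \right)} = - \frac{13}{12}$ ($p{\left(a,r \right)} = -1 + \frac{1}{3 \left(-4\right)} = -1 + \frac{1}{3} \left(- \frac{1}{4}\right) = -1 - \frac{1}{12} = - \frac{13}{12}$)
$V = -4$ ($V = - \frac{\left(16 + \left(-2\right) 1 \cdot 2\right) - 4}{2} = - \frac{\left(16 - 4\right) - 4}{2} = - \frac{12 - 4}{2} = \left(- \frac{1}{2}\right) 8 = -4$)
$p{\left(-7,-7 \right)} + V \left(1 \cdot \frac{1}{18} - \frac{9}{-25}\right) = - \frac{13}{12} - 4 \left(1 \cdot \frac{1}{18} - \frac{9}{-25}\right) = - \frac{13}{12} - 4 \left(1 \cdot \frac{1}{18} - - \frac{9}{25}\right) = - \frac{13}{12} - 4 \left(\frac{1}{18} + \frac{9}{25}\right) = - \frac{13}{12} - \frac{374}{225} = - \frac{2471}{900}$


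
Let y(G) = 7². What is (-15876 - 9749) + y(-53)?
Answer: -25576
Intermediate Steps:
y(G) = 49
(-15876 - 9749) + y(-53) = (-15876 - 9749) + 49 = -25625 + 49 = -25576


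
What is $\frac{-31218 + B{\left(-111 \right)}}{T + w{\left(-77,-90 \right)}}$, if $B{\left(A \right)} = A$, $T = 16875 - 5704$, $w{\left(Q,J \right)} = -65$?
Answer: $- \frac{3481}{1234} \approx -2.8209$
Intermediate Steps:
$T = 11171$
$\frac{-31218 + B{\left(-111 \right)}}{T + w{\left(-77,-90 \right)}} = \frac{-31218 - 111}{11171 - 65} = - \frac{31329}{11106} = \left(-31329\right) \frac{1}{11106} = - \frac{3481}{1234}$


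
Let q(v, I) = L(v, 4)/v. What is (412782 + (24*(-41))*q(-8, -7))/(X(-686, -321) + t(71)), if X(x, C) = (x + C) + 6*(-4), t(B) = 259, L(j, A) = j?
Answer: -205899/386 ≈ -533.42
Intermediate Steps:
X(x, C) = -24 + C + x (X(x, C) = (C + x) - 24 = -24 + C + x)
q(v, I) = 1 (q(v, I) = v/v = 1)
(412782 + (24*(-41))*q(-8, -7))/(X(-686, -321) + t(71)) = (412782 + (24*(-41))*1)/((-24 - 321 - 686) + 259) = (412782 - 984*1)/(-1031 + 259) = (412782 - 984)/(-772) = 411798*(-1/772) = -205899/386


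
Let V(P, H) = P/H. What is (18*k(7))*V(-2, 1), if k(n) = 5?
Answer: -180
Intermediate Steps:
(18*k(7))*V(-2, 1) = (18*5)*(-2/1) = 90*(-2*1) = 90*(-2) = -180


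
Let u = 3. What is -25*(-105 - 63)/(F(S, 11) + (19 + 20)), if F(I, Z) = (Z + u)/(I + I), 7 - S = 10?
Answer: 1260/11 ≈ 114.55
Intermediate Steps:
S = -3 (S = 7 - 1*10 = 7 - 10 = -3)
F(I, Z) = (3 + Z)/(2*I) (F(I, Z) = (Z + 3)/(I + I) = (3 + Z)/((2*I)) = (3 + Z)*(1/(2*I)) = (3 + Z)/(2*I))
-25*(-105 - 63)/(F(S, 11) + (19 + 20)) = -25*(-105 - 63)/((½)*(3 + 11)/(-3) + (19 + 20)) = -(-4200)/((½)*(-⅓)*14 + 39) = -(-4200)/(-7/3 + 39) = -(-4200)/110/3 = -(-4200)*3/110 = -25*(-252/55) = 1260/11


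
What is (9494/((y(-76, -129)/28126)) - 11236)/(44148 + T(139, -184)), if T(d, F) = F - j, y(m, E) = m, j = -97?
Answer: -22323515/279053 ≈ -79.997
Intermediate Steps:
T(d, F) = 97 + F (T(d, F) = F - 1*(-97) = F + 97 = 97 + F)
(9494/((y(-76, -129)/28126)) - 11236)/(44148 + T(139, -184)) = (9494/((-76/28126)) - 11236)/(44148 + (97 - 184)) = (9494/((-76*1/28126)) - 11236)/(44148 - 87) = (9494/(-38/14063) - 11236)/44061 = (9494*(-14063/38) - 11236)*(1/44061) = (-66757061/19 - 11236)*(1/44061) = -66970545/19*1/44061 = -22323515/279053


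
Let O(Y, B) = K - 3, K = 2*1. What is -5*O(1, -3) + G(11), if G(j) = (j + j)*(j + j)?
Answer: 489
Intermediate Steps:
K = 2
G(j) = 4*j**2 (G(j) = (2*j)*(2*j) = 4*j**2)
O(Y, B) = -1 (O(Y, B) = 2 - 3 = -1)
-5*O(1, -3) + G(11) = -5*(-1) + 4*11**2 = 5 + 4*121 = 5 + 484 = 489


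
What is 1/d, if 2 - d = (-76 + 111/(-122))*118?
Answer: 61/553719 ≈ 0.00011016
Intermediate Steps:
d = 553719/61 (d = 2 - (-76 + 111/(-122))*118 = 2 - (-76 + 111*(-1/122))*118 = 2 - (-76 - 111/122)*118 = 2 - (-9383)*118/122 = 2 - 1*(-553597/61) = 2 + 553597/61 = 553719/61 ≈ 9077.4)
1/d = 1/(553719/61) = 61/553719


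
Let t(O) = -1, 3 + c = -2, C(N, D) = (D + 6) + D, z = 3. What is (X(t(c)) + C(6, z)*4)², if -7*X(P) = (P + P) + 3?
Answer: 112225/49 ≈ 2290.3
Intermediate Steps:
C(N, D) = 6 + 2*D (C(N, D) = (6 + D) + D = 6 + 2*D)
c = -5 (c = -3 - 2 = -5)
X(P) = -3/7 - 2*P/7 (X(P) = -((P + P) + 3)/7 = -(2*P + 3)/7 = -(3 + 2*P)/7 = -3/7 - 2*P/7)
(X(t(c)) + C(6, z)*4)² = ((-3/7 - 2/7*(-1)) + (6 + 2*3)*4)² = ((-3/7 + 2/7) + (6 + 6)*4)² = (-⅐ + 12*4)² = (-⅐ + 48)² = (335/7)² = 112225/49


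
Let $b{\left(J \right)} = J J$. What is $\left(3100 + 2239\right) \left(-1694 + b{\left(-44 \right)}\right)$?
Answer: $1292038$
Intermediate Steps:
$b{\left(J \right)} = J^{2}$
$\left(3100 + 2239\right) \left(-1694 + b{\left(-44 \right)}\right) = \left(3100 + 2239\right) \left(-1694 + \left(-44\right)^{2}\right) = 5339 \left(-1694 + 1936\right) = 5339 \cdot 242 = 1292038$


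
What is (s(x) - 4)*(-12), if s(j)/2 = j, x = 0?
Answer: 48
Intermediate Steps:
s(j) = 2*j
(s(x) - 4)*(-12) = (2*0 - 4)*(-12) = (0 - 4)*(-12) = -4*(-12) = 48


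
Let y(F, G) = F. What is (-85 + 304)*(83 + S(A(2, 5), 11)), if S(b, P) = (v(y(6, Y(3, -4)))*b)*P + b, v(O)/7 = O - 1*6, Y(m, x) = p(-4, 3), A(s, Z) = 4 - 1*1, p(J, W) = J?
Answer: 18834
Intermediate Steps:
A(s, Z) = 3 (A(s, Z) = 4 - 1 = 3)
Y(m, x) = -4
v(O) = -42 + 7*O (v(O) = 7*(O - 1*6) = 7*(O - 6) = 7*(-6 + O) = -42 + 7*O)
S(b, P) = b (S(b, P) = ((-42 + 7*6)*b)*P + b = ((-42 + 42)*b)*P + b = (0*b)*P + b = 0*P + b = 0 + b = b)
(-85 + 304)*(83 + S(A(2, 5), 11)) = (-85 + 304)*(83 + 3) = 219*86 = 18834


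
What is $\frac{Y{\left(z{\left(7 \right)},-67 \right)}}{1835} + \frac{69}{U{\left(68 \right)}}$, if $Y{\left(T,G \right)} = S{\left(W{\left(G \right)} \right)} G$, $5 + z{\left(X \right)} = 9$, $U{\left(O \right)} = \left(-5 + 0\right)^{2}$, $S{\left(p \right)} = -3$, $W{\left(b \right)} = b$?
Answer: $\frac{26328}{9175} \approx 2.8695$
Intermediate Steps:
$U{\left(O \right)} = 25$ ($U{\left(O \right)} = \left(-5\right)^{2} = 25$)
$z{\left(X \right)} = 4$ ($z{\left(X \right)} = -5 + 9 = 4$)
$Y{\left(T,G \right)} = - 3 G$
$\frac{Y{\left(z{\left(7 \right)},-67 \right)}}{1835} + \frac{69}{U{\left(68 \right)}} = \frac{\left(-3\right) \left(-67\right)}{1835} + \frac{69}{25} = 201 \cdot \frac{1}{1835} + 69 \cdot \frac{1}{25} = \frac{201}{1835} + \frac{69}{25} = \frac{26328}{9175}$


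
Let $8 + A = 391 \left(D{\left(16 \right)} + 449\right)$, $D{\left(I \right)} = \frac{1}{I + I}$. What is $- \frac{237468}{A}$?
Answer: $- \frac{7598976}{5618023} \approx -1.3526$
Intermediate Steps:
$D{\left(I \right)} = \frac{1}{2 I}$
$A = \frac{5618023}{32}$ ($A = -8 + 391 \left(\frac{1}{2 \cdot 16} + 449\right) = -8 + 391 \left(\frac{1}{2} \cdot \frac{1}{16} + 449\right) = -8 + 391 \left(\frac{1}{32} + 449\right) = -8 + 391 \cdot \frac{14369}{32} = -8 + \frac{5618279}{32} = \frac{5618023}{32} \approx 1.7556 \cdot 10^{5}$)
$- \frac{237468}{A} = - \frac{237468}{\frac{5618023}{32}} = \left(-237468\right) \frac{32}{5618023} = - \frac{7598976}{5618023}$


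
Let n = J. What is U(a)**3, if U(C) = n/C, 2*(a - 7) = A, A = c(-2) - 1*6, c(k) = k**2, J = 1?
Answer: 1/216 ≈ 0.0046296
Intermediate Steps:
n = 1
A = -2 (A = (-2)**2 - 1*6 = 4 - 6 = -2)
a = 6 (a = 7 + (1/2)*(-2) = 7 - 1 = 6)
U(C) = 1/C
U(a)**3 = (1/6)**3 = 1/216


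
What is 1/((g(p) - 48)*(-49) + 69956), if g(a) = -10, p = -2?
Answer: 1/72798 ≈ 1.3737e-5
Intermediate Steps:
1/((g(p) - 48)*(-49) + 69956) = 1/((-10 - 48)*(-49) + 69956) = 1/(-58*(-49) + 69956) = 1/(2842 + 69956) = 1/72798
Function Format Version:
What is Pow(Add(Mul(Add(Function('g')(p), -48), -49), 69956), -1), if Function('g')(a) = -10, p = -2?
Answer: Rational(1, 72798) ≈ 1.3737e-5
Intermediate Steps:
Pow(Add(Mul(Add(Function('g')(p), -48), -49), 69956), -1) = Pow(Add(Mul(Add(-10, -48), -49), 69956), -1) = Pow(Add(Mul(-58, -49), 69956), -1) = Pow(Add(2842, 69956), -1) = Pow(72798, -1) = Rational(1, 72798)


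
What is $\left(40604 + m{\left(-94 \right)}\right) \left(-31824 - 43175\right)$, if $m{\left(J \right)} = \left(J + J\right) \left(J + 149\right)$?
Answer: $-2269769736$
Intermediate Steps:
$m{\left(J \right)} = 2 J \left(149 + J\right)$
$\left(40604 + m{\left(-94 \right)}\right) \left(-31824 - 43175\right) = \left(40604 + 2 \left(-94\right) \left(149 - 94\right)\right) \left(-31824 - 43175\right) = \left(40604 + 2 \left(-94\right) 55\right) \left(-74999\right) = \left(40604 - 10340\right) \left(-74999\right) = 30264 \left(-74999\right) = -2269769736$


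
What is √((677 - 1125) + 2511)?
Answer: √2063 ≈ 45.420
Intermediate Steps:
√((677 - 1125) + 2511) = √(-448 + 2511) = √2063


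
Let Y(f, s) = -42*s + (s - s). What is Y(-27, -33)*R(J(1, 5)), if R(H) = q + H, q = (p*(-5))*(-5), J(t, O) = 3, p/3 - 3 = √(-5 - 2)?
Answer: 316008 + 103950*I*√7 ≈ 3.1601e+5 + 2.7503e+5*I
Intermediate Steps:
p = 9 + 3*I*√7 (p = 9 + 3*√(-5 - 2) = 9 + 3*√(-7) = 9 + 3*(I*√7) = 9 + 3*I*√7 ≈ 9.0 + 7.9373*I)
q = 225 + 75*I*√7 (q = ((9 + 3*I*√7)*(-5))*(-5) = (-45 - 15*I*√7)*(-5) = 225 + 75*I*√7 ≈ 225.0 + 198.43*I)
R(H) = 225 + H + 75*I*√7 (R(H) = (225 + 75*I*√7) + H = 225 + H + 75*I*√7)
Y(f, s) = -42*s (Y(f, s) = -42*s + 0 = -42*s)
Y(-27, -33)*R(J(1, 5)) = (-42*(-33))*(225 + 3 + 75*I*√7) = 1386*(228 + 75*I*√7) = 316008 + 103950*I*√7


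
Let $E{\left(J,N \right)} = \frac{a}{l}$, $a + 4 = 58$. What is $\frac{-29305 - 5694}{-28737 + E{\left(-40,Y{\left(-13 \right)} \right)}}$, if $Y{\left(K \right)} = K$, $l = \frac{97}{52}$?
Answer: $\frac{3394903}{2784681} \approx 1.2191$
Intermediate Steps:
$l = \frac{97}{52}$ ($l = 97 \cdot \frac{1}{52} = \frac{97}{52} \approx 1.8654$)
$a = 54$ ($a = -4 + 58 = 54$)
$E{\left(J,N \right)} = \frac{2808}{97}$ ($E{\left(J,N \right)} = \frac{54}{\frac{97}{52}} = 54 \cdot \frac{52}{97} = \frac{2808}{97}$)
$\frac{-29305 - 5694}{-28737 + E{\left(-40,Y{\left(-13 \right)} \right)}} = \frac{-29305 - 5694}{-28737 + \frac{2808}{97}} = - \frac{34999}{- \frac{2784681}{97}} = \left(-34999\right) \left(- \frac{97}{2784681}\right) = \frac{3394903}{2784681}$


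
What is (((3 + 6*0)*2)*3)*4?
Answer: 72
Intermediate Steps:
(((3 + 6*0)*2)*3)*4 = (((3 + 0)*2)*3)*4 = ((3*2)*3)*4 = (6*3)*4 = 18*4 = 72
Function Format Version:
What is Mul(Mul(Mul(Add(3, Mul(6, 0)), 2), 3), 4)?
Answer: 72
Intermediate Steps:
Mul(Mul(Mul(Add(3, Mul(6, 0)), 2), 3), 4) = Mul(Mul(Mul(Add(3, 0), 2), 3), 4) = Mul(Mul(Mul(3, 2), 3), 4) = Mul(Mul(6, 3), 4) = Mul(18, 4) = 72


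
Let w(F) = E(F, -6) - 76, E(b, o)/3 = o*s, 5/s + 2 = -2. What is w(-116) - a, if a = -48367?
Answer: 96627/2 ≈ 48314.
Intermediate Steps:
s = -5/4 (s = 5/(-2 - 2) = 5/(-4) = 5*(-1/4) = -5/4 ≈ -1.2500)
E(b, o) = -15*o/4 (E(b, o) = 3*(o*(-5/4)) = 3*(-5*o/4) = -15*o/4)
w(F) = -107/2 (w(F) = -15/4*(-6) - 76 = 45/2 - 76 = -107/2)
w(-116) - a = -107/2 - 1*(-48367) = -107/2 + 48367 = 96627/2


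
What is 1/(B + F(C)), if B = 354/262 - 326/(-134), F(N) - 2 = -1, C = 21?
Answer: 8777/41989 ≈ 0.20903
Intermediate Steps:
F(N) = 1 (F(N) = 2 - 1 = 1)
B = 33212/8777 (B = 354*(1/262) - 326*(-1/134) = 177/131 + 163/67 = 33212/8777 ≈ 3.7840)
1/(B + F(C)) = 1/(33212/8777 + 1) = 1/(41989/8777) = 8777/41989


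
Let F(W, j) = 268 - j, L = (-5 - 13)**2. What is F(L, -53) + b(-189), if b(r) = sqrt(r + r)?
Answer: 321 + 3*I*sqrt(42) ≈ 321.0 + 19.442*I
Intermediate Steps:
L = 324 (L = (-18)**2 = 324)
b(r) = sqrt(2)*sqrt(r) (b(r) = sqrt(2*r) = sqrt(2)*sqrt(r))
F(L, -53) + b(-189) = (268 - 1*(-53)) + sqrt(2)*sqrt(-189) = (268 + 53) + sqrt(2)*(3*I*sqrt(21)) = 321 + 3*I*sqrt(42)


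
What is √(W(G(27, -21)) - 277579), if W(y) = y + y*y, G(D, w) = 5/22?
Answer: I*√134348101/22 ≈ 526.86*I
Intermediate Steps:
G(D, w) = 5/22 (G(D, w) = 5*(1/22) = 5/22)
W(y) = y + y²
√(W(G(27, -21)) - 277579) = √(5*(1 + 5/22)/22 - 277579) = √((5/22)*(27/22) - 277579) = √(135/484 - 277579) = √(-134348101/484) = I*√134348101/22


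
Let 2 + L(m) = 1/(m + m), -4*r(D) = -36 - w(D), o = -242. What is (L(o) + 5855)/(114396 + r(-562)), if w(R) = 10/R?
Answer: 796031131/15559537015 ≈ 0.051160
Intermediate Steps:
r(D) = 9 + 5/(2*D) (r(D) = -(-36 - 10/D)/4 = 9 + 5/(2*D))
L(m) = -2 + 1/(2*m) (L(m) = -2 + 1/(m + m) = -2 + 1/(2*m))
(L(o) + 5855)/(114396 + r(-562)) = ((-2 + (1/2)/(-242)) + 5855)/(114396 + (9 + (5/2)/(-562))) = ((-2 + (1/2)*(-1/242)) + 5855)/(114396 + (9 + (5/2)*(-1/562))) = ((-2 - 1/484) + 5855)/(114396 + (9 - 5/1124)) = (-969/484 + 5855)/(114396 + 10111/1124) = 2832851/(484*(128591215/1124)) = (2832851/484)*(1124/128591215) = 796031131/15559537015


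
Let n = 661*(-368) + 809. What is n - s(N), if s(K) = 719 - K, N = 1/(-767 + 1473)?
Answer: -171669547/706 ≈ -2.4316e+5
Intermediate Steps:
N = 1/706 ≈ 0.0014164
n = -242439 (n = -243248 + 809 = -242439)
n - s(N) = -242439 - (719 - 1*1/706) = -242439 - (719 - 1/706) = -242439 - 1*507613/706 = -242439 - 507613/706 = -171669547/706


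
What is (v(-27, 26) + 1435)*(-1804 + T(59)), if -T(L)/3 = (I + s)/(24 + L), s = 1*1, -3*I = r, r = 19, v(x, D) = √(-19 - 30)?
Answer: -214842460/83 - 1048012*I/83 ≈ -2.5885e+6 - 12627.0*I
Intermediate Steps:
v(x, D) = 7*I (v(x, D) = √(-49) = 7*I)
I = -19/3 (I = -⅓*19 = -19/3 ≈ -6.3333)
s = 1
T(L) = 16/(24 + L) (T(L) = -3*(-19/3 + 1)/(24 + L) = -(-16)/(24 + L) = 16/(24 + L))
(v(-27, 26) + 1435)*(-1804 + T(59)) = (7*I + 1435)*(-1804 + 16/(24 + 59)) = (1435 + 7*I)*(-1804 + 16/83) = (1435 + 7*I)*(-149716/83) = -214842460/83 - 1048012*I/83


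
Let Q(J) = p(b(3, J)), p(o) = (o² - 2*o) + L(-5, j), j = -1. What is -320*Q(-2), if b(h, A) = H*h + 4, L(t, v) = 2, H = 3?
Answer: -46400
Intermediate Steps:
b(h, A) = 4 + 3*h (b(h, A) = 3*h + 4 = 4 + 3*h)
p(o) = 2 + o² - 2*o (p(o) = (o² - 2*o) + 2 = 2 + o² - 2*o)
Q(J) = 145 (Q(J) = 2 + (4 + 3*3)² - 2*(4 + 3*3) = 2 + (4 + 9)² - 2*(4 + 9) = 2 + 13² - 2*13 = 2 + 169 - 26 = 145)
-320*Q(-2) = -320*145 = -46400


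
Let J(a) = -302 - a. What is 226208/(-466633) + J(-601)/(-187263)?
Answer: -42499911971/87383095479 ≈ -0.48636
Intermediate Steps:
226208/(-466633) + J(-601)/(-187263) = 226208/(-466633) + (-302 - 1*(-601))/(-187263) = 226208*(-1/466633) + (-302 + 601)*(-1/187263) = -226208/466633 + 299*(-1/187263) = -226208/466633 - 299/187263 = -42499911971/87383095479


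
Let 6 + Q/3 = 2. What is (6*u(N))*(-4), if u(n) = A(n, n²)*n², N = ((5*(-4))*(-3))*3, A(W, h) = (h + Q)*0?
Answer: 0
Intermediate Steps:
Q = -12 (Q = -18 + 3*2 = -18 + 6 = -12)
A(W, h) = 0 (A(W, h) = (h - 12)*0 = (-12 + h)*0 = 0)
N = 180 (N = -20*(-3)*3 = 60*3 = 180)
u(n) = 0 (u(n) = 0*n² = 0)
(6*u(N))*(-4) = (6*0)*(-4) = 0*(-4) = 0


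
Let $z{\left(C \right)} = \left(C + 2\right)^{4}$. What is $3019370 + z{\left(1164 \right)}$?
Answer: $1848395536506$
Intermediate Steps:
$z{\left(C \right)} = \left(2 + C\right)^{4}$
$3019370 + z{\left(1164 \right)} = 3019370 + \left(2 + 1164\right)^{4} = 3019370 + 1166^{4} = 3019370 + 1848392517136 = 1848395536506$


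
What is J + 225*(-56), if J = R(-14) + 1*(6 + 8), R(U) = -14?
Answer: -12600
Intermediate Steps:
J = 0 (J = -14 + 1*(6 + 8) = -14 + 1*14 = -14 + 14 = 0)
J + 225*(-56) = 0 + 225*(-56) = 0 - 12600 = -12600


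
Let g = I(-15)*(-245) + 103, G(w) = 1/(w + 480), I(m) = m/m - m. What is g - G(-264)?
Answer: -824473/216 ≈ -3817.0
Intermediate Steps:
I(m) = 1 - m
G(w) = 1/(480 + w)
g = -3817 (g = (1 - 1*(-15))*(-245) + 103 = (1 + 15)*(-245) + 103 = 16*(-245) + 103 = -3920 + 103 = -3817)
g - G(-264) = -3817 - 1/(480 - 264) = -3817 - 1/216 = -824473/216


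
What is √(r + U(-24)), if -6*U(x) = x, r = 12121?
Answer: 5*√485 ≈ 110.11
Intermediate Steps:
U(x) = -x/6
√(r + U(-24)) = √(12121 - ⅙*(-24)) = √(12121 + 4) = √12125 = 5*√485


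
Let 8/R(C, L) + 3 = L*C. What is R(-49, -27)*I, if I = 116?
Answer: 116/165 ≈ 0.70303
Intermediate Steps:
R(C, L) = 8/(-3 + C*L) (R(C, L) = 8/(-3 + L*C) = 8/(-3 + C*L))
R(-49, -27)*I = (8/(-3 - 49*(-27)))*116 = (8/(-3 + 1323))*116 = (8/1320)*116 = (8*(1/1320))*116 = (1/165)*116 = 116/165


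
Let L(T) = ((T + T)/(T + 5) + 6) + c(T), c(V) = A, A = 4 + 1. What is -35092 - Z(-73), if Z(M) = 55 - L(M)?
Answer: -1194551/34 ≈ -35134.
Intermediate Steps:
A = 5
c(V) = 5
L(T) = 11 + 2*T/(5 + T) (L(T) = ((T + T)/(T + 5) + 6) + 5 = ((2*T)/(5 + T) + 6) + 5 = (2*T/(5 + T) + 6) + 5 = (6 + 2*T/(5 + T)) + 5 = 11 + 2*T/(5 + T))
Z(M) = 55 - (55 + 13*M)/(5 + M)
-35092 - Z(-73) = -35092 - 2*(110 + 21*(-73))/(5 - 73) = -35092 - 2*(110 - 1533)/(-68) = -35092 - 2*(-1)*(-1423)/68 = -35092 - 1*1423/34 = -35092 - 1423/34 = -1194551/34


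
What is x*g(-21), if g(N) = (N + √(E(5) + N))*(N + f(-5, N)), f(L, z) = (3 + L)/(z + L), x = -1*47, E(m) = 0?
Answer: -268464/13 + 12784*I*√21/13 ≈ -20651.0 + 4506.4*I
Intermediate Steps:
x = -47
f(L, z) = (3 + L)/(L + z)
g(N) = (N + √N)*(N - 2/(-5 + N)) (g(N) = (N + √(0 + N))*(N + (3 - 5)/(-5 + N)) = (N + √N)*(N - 2/(-5 + N)))
x*g(-21) = -47*(-2*(-21) - 2*I*√21 + (-5 - 21)*((-21)² + (-21)^(3/2)))/(-5 - 21) = -47*(42 - 2*I*√21 - 26*(441 - 21*I*√21))/(-26) = -(-47)*(42 - 2*I*√21 + (-11466 + 546*I*√21))/26 = -(-47)*(-11424 + 544*I*√21)/26 = -47*(5712/13 - 272*I*√21/13) = -268464/13 + 12784*I*√21/13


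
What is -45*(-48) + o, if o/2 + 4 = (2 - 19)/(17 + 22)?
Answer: 83894/39 ≈ 2151.1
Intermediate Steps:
o = -346/39 (o = -8 + 2*((2 - 19)/(17 + 22)) = -8 + 2*(-17/39) = -8 - 34/39 = -346/39 ≈ -8.8718)
-45*(-48) + o = -45*(-48) - 346/39 = 2160 - 346/39 = 83894/39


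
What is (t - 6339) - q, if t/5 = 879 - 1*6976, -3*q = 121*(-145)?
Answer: -128017/3 ≈ -42672.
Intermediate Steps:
q = 17545/3 (q = -121*(-145)/3 = -⅓*(-17545) = 17545/3 ≈ 5848.3)
t = -30485 (t = 5*(879 - 1*6976) = 5*(879 - 6976) = 5*(-6097) = -30485)
(t - 6339) - q = (-30485 - 6339) - 1*17545/3 = -36824 - 17545/3 = -128017/3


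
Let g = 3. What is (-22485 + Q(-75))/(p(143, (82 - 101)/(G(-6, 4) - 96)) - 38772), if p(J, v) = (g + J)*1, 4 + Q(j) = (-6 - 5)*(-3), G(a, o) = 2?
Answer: 1604/2759 ≈ 0.58137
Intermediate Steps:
Q(j) = 29 (Q(j) = -4 + (-6 - 5)*(-3) = -4 - 11*(-3) = -4 + 33 = 29)
p(J, v) = 3 + J (p(J, v) = (3 + J)*1 = 3 + J)
(-22485 + Q(-75))/(p(143, (82 - 101)/(G(-6, 4) - 96)) - 38772) = (-22485 + 29)/((3 + 143) - 38772) = -22456/(146 - 38772) = -22456/(-38626) = -22456*(-1/38626) = 1604/2759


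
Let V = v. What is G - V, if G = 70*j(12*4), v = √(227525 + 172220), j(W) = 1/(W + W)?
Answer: 35/48 - √399745 ≈ -631.52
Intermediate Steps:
j(W) = 1/(2*W)
v = √399745 ≈ 632.25
V = √399745 ≈ 632.25
G = 35/48 (G = 70*(1/(2*((12*4)))) = 70*((½)/48) = 70*((½)*(1/48)) = 70*(1/96) = 35/48 ≈ 0.72917)
G - V = 35/48 - √399745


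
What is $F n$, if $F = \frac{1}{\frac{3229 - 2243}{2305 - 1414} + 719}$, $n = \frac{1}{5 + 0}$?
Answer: $\frac{891}{3208075} \approx 0.00027774$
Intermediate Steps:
$n = \frac{1}{5} \approx 0.2$
$F = \frac{891}{641615}$ ($F = \frac{1}{\frac{986}{891} + 719} = \frac{1}{\frac{641615}{891}} = \frac{891}{641615} \approx 0.0013887$)
$F n = \frac{891}{641615} \cdot \frac{1}{5} = \frac{891}{3208075}$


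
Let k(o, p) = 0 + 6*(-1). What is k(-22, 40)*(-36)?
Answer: 216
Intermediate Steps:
k(o, p) = -6 (k(o, p) = 0 - 6 = -6)
k(-22, 40)*(-36) = -6*(-36) = 216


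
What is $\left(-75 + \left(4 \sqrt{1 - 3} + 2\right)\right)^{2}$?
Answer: $5297 - 584 i \sqrt{2} \approx 5297.0 - 825.9 i$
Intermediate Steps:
$\left(-75 + \left(4 \sqrt{1 - 3} + 2\right)\right)^{2} = \left(-75 + \left(4 \sqrt{-2} + 2\right)\right)^{2} = \left(-75 + \left(4 i \sqrt{2} + 2\right)\right)^{2} = \left(-75 + \left(2 + 4 i \sqrt{2}\right)\right)^{2} = \left(-73 + 4 i \sqrt{2}\right)^{2}$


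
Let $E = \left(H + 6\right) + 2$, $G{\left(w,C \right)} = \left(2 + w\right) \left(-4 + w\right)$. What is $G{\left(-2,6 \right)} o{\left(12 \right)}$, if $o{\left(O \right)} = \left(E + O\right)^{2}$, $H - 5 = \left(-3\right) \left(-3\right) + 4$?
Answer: $0$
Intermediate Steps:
$G{\left(w,C \right)} = \left(-4 + w\right) \left(2 + w\right)$
$H = 18$ ($H = 5 + \left(\left(-3\right) \left(-3\right) + 4\right) = 5 + \left(9 + 4\right) = 5 + 13 = 18$)
$E = 26$ ($E = \left(18 + 6\right) + 2 = 24 + 2 = 26$)
$o{\left(O \right)} = \left(26 + O\right)^{2}$
$G{\left(-2,6 \right)} o{\left(12 \right)} = \left(-8 + \left(-2\right)^{2} - -4\right) \left(26 + 12\right)^{2} = \left(-8 + 4 + 4\right) 38^{2} = 0 \cdot 1444 = 0$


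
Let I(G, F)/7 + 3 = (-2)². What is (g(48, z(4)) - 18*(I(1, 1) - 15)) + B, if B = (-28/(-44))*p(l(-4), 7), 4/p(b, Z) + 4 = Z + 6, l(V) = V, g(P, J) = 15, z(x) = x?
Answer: 15769/99 ≈ 159.28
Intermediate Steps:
I(G, F) = 7 (I(G, F) = -21 + 7*(-2)² = -21 + 7*4 = -21 + 28 = 7)
p(b, Z) = 4/(2 + Z) (p(b, Z) = 4/(-4 + (Z + 6)) = 4/(-4 + (6 + Z)) = 4/(2 + Z))
B = 28/99 (B = (-28/(-44))*(4/(2 + 7)) = (-28*(-1/44))*(4/9) = 7*(4*(⅑))/11 = (7/11)*(4/9) = 28/99 ≈ 0.28283)
(g(48, z(4)) - 18*(I(1, 1) - 15)) + B = (15 - 18*(7 - 15)) + 28/99 = (15 - 18*(-8)) + 28/99 = (15 + 144) + 28/99 = 159 + 28/99 = 15769/99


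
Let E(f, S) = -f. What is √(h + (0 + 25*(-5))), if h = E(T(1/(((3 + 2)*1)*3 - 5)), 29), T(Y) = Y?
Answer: 3*I*√1390/10 ≈ 11.185*I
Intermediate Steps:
h = -⅒ (h = -1/(((3 + 2)*1)*3 - 5) = -1/((5*1)*3 - 5) = -1/(5*3 - 5) = -1/(15 - 5) = -1/10 = -1*⅒ = -⅒ ≈ -0.10000)
√(h + (0 + 25*(-5))) = √(-⅒ + (0 + 25*(-5))) = √(-⅒ + (0 - 125)) = √(-⅒ - 125) = √(-1251/10) = 3*I*√1390/10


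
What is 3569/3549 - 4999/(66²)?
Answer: -731629/5153148 ≈ -0.14198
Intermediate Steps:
3569/3549 - 4999/(66²) = 3569*(1/3549) - 4999/4356 = 3569/3549 - 4999*1/4356 = 3569/3549 - 4999/4356 = -731629/5153148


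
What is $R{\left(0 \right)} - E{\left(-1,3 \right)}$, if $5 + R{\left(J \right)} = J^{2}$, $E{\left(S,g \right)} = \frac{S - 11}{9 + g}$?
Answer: $-4$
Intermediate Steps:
$E{\left(S,g \right)} = \frac{-11 + S}{9 + g}$
$R{\left(J \right)} = -5 + J^{2}$
$R{\left(0 \right)} - E{\left(-1,3 \right)} = \left(-5 + 0^{2}\right) - \frac{-11 - 1}{9 + 3} = \left(-5 + 0\right) - \frac{1}{12} \left(-12\right) = -5 - \frac{1}{12} \left(-12\right) = -5 - -1 = -5 + 1 = -4$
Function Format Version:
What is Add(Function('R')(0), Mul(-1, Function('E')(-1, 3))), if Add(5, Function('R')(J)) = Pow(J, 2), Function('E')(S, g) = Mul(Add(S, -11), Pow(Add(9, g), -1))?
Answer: -4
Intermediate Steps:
Function('E')(S, g) = Mul(Pow(Add(9, g), -1), Add(-11, S)) (Function('E')(S, g) = Mul(Add(-11, S), Pow(Add(9, g), -1)) = Mul(Pow(Add(9, g), -1), Add(-11, S)))
Function('R')(J) = Add(-5, Pow(J, 2))
Add(Function('R')(0), Mul(-1, Function('E')(-1, 3))) = Add(Add(-5, Pow(0, 2)), Mul(-1, Mul(Pow(Add(9, 3), -1), Add(-11, -1)))) = Add(Add(-5, 0), Mul(-1, Mul(Pow(12, -1), -12))) = Add(-5, Mul(-1, Mul(Rational(1, 12), -12))) = Add(-5, Mul(-1, -1)) = Add(-5, 1) = -4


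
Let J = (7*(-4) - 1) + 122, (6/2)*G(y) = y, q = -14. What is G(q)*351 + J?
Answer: -1545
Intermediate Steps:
G(y) = y/3
J = 93 (J = (-28 - 1) + 122 = -29 + 122 = 93)
G(q)*351 + J = ((⅓)*(-14))*351 + 93 = -14/3*351 + 93 = -1638 + 93 = -1545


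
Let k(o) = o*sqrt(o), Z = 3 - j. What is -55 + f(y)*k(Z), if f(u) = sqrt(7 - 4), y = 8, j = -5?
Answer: -55 + 16*sqrt(6) ≈ -15.808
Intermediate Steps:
Z = 8 (Z = 3 - 1*(-5) = 3 + 5 = 8)
f(u) = sqrt(3)
k(o) = o**(3/2)
-55 + f(y)*k(Z) = -55 + sqrt(3)*8**(3/2) = -55 + sqrt(3)*(16*sqrt(2)) = -55 + 16*sqrt(6)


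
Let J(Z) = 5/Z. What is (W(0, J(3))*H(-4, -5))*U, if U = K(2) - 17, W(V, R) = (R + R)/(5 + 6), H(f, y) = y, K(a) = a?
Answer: 250/11 ≈ 22.727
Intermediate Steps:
W(V, R) = 2*R/11 (W(V, R) = (2*R)/11 = (2*R)*(1/11) = 2*R/11)
U = -15 (U = 2 - 17 = -15)
(W(0, J(3))*H(-4, -5))*U = ((2*(5/3)/11)*(-5))*(-15) = ((2*(5*(⅓))/11)*(-5))*(-15) = (((2/11)*(5/3))*(-5))*(-15) = ((10/33)*(-5))*(-15) = -50/33*(-15) = 250/11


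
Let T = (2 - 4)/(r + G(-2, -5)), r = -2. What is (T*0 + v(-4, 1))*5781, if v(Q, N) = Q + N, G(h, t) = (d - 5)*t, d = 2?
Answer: -17343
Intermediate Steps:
G(h, t) = -3*t (G(h, t) = (2 - 5)*t = -3*t)
v(Q, N) = N + Q
T = -2/13 (T = (2 - 4)/(-2 - 3*(-5)) = -2/(-2 + 15) = -2/13 ≈ -0.15385)
(T*0 + v(-4, 1))*5781 = (-2/13*0 + (1 - 4))*5781 = (0 - 3)*5781 = -3*5781 = -17343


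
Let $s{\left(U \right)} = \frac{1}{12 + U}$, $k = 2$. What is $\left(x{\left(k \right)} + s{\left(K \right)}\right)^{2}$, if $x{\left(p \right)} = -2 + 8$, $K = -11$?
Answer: $49$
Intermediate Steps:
$x{\left(p \right)} = 6$
$\left(x{\left(k \right)} + s{\left(K \right)}\right)^{2} = \left(6 + \frac{1}{12 - 11}\right)^{2} = \left(6 + 1^{-1}\right)^{2} = \left(6 + 1\right)^{2} = 7^{2} = 49$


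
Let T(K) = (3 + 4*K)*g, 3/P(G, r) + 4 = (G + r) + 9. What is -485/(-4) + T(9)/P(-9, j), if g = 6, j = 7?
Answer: 1421/4 ≈ 355.25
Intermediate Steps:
P(G, r) = 3/(5 + G + r) (P(G, r) = 3/(-4 + ((G + r) + 9)) = 3/(-4 + (9 + G + r)) = 3/(5 + G + r))
T(K) = 18 + 24*K (T(K) = (3 + 4*K)*6 = 18 + 24*K)
-485/(-4) + T(9)/P(-9, j) = -485/(-4) + (18 + 24*9)/((3/(5 - 9 + 7))) = -485*(-¼) + (18 + 216)/((3/3)) = 485/4 + 234/((3*(⅓))) = 485/4 + 234/1 = 485/4 + 234*1 = 485/4 + 234 = 1421/4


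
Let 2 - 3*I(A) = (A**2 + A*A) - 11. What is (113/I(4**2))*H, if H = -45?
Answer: 15255/499 ≈ 30.571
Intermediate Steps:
I(A) = 13/3 - 2*A**2/3 (I(A) = 2/3 - ((A**2 + A*A) - 11)/3 = 2/3 - ((A**2 + A**2) - 11)/3 = 2/3 - (2*A**2 - 11)/3 = 2/3 - (-11 + 2*A**2)/3 = 2/3 + (11/3 - 2*A**2/3) = 13/3 - 2*A**2/3)
(113/I(4**2))*H = (113/(13/3 - 2*(4**2)**2/3))*(-45) = (113/(13/3 - 2/3*16**2))*(-45) = (113/(13/3 - 2/3*256))*(-45) = (113/(13/3 - 512/3))*(-45) = (113/(-499/3))*(-45) = (113*(-3/499))*(-45) = -339/499*(-45) = 15255/499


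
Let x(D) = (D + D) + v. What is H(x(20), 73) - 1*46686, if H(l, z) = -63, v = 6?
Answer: -46749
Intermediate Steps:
x(D) = 6 + 2*D (x(D) = (D + D) + 6 = 2*D + 6 = 6 + 2*D)
H(x(20), 73) - 1*46686 = -63 - 1*46686 = -63 - 46686 = -46749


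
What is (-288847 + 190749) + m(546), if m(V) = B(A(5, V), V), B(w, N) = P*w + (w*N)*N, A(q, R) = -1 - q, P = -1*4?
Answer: -1886770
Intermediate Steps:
P = -4
B(w, N) = -4*w + w*N**2 (B(w, N) = -4*w + (w*N)*N = -4*w + (N*w)*N = -4*w + w*N**2)
m(V) = 24 - 6*V**2 (m(V) = (-1 - 1*5)*(-4 + V**2) = (-1 - 5)*(-4 + V**2) = -6*(-4 + V**2) = 24 - 6*V**2)
(-288847 + 190749) + m(546) = (-288847 + 190749) + (24 - 6*546**2) = -98098 + (24 - 6*298116) = -98098 + (24 - 1788696) = -98098 - 1788672 = -1886770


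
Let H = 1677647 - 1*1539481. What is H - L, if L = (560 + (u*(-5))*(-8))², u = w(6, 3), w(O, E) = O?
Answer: -501834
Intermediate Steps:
u = 6
H = 138166 (H = 1677647 - 1539481 = 138166)
L = 640000 (L = (560 + (6*(-5))*(-8))² = (560 - 30*(-8))² = (560 + 240)² = 800² = 640000)
H - L = 138166 - 1*640000 = 138166 - 640000 = -501834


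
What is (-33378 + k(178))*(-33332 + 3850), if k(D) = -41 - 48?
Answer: 986674094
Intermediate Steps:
k(D) = -89
(-33378 + k(178))*(-33332 + 3850) = (-33378 - 89)*(-33332 + 3850) = -33467*(-29482) = 986674094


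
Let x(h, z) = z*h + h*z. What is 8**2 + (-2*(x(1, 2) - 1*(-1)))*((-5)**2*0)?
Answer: 64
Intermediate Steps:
x(h, z) = 2*h*z (x(h, z) = h*z + h*z = 2*h*z)
8**2 + (-2*(x(1, 2) - 1*(-1)))*((-5)**2*0) = 8**2 + (-2*(2*1*2 - 1*(-1)))*((-5)**2*0) = 64 + (-2*(4 + 1))*(25*0) = 64 - 2*5*0 = 64 - 10*0 = 64 + 0 = 64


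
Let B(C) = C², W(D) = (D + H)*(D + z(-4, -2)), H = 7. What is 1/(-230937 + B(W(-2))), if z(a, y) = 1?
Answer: -1/230912 ≈ -4.3307e-6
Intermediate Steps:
W(D) = (1 + D)*(7 + D) (W(D) = (D + 7)*(D + 1) = (7 + D)*(1 + D) = (1 + D)*(7 + D))
1/(-230937 + B(W(-2))) = 1/(-230937 + (7 + (-2)² + 8*(-2))²) = 1/(-230937 + (7 + 4 - 16)²) = 1/(-230937 + (-5)²) = 1/(-230937 + 25) = 1/(-230912) = -1/230912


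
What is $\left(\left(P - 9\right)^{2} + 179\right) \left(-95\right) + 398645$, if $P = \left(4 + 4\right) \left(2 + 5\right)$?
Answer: $171785$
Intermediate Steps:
$P = 56$ ($P = 8 \cdot 7 = 56$)
$\left(\left(P - 9\right)^{2} + 179\right) \left(-95\right) + 398645 = \left(\left(56 - 9\right)^{2} + 179\right) \left(-95\right) + 398645 = \left(47^{2} + 179\right) \left(-95\right) + 398645 = \left(2209 + 179\right) \left(-95\right) + 398645 = 2388 \left(-95\right) + 398645 = -226860 + 398645 = 171785$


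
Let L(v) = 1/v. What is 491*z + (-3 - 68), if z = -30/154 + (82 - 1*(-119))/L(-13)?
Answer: -98802523/77 ≈ -1.2832e+6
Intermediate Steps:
z = -201216/77 (z = -30/154 + (82 - 1*(-119))/(1/(-13)) = -30*1/154 + (82 + 119)/(-1/13) = -15/77 + 201*(-13) = -15/77 - 2613 = -201216/77 ≈ -2613.2)
491*z + (-3 - 68) = 491*(-201216/77) + (-3 - 68) = -98797056/77 - 71 = -98802523/77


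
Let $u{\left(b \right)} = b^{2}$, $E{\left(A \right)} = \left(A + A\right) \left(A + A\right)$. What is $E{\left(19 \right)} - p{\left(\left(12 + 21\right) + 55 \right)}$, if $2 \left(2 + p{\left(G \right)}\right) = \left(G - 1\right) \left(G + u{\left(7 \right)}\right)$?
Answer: $- \frac{9027}{2} \approx -4513.5$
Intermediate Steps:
$E{\left(A \right)} = 4 A^{2}$ ($E{\left(A \right)} = 2 A 2 A = 4 A^{2}$)
$p{\left(G \right)} = -2 + \frac{\left(-1 + G\right) \left(49 + G\right)}{2}$ ($p{\left(G \right)} = -2 + \frac{\left(G - 1\right) \left(G + 7^{2}\right)}{2} = -2 + \frac{\left(-1 + G\right) \left(G + 49\right)}{2} = -2 + \frac{\left(-1 + G\right) \left(49 + G\right)}{2}$)
$E{\left(19 \right)} - p{\left(\left(12 + 21\right) + 55 \right)} = 4 \cdot 19^{2} - \left(- \frac{53}{2} + \frac{\left(\left(12 + 21\right) + 55\right)^{2}}{2} + 24 \left(\left(12 + 21\right) + 55\right)\right) = 4 \cdot 361 - \left(- \frac{53}{2} + \frac{\left(33 + 55\right)^{2}}{2} + 24 \left(33 + 55\right)\right) = 1444 - \left(- \frac{53}{2} + \frac{88^{2}}{2} + 24 \cdot 88\right) = 1444 - \left(- \frac{53}{2} + \frac{1}{2} \cdot 7744 + 2112\right) = 1444 - \left(- \frac{53}{2} + 3872 + 2112\right) = 1444 - \frac{11915}{2} = - \frac{9027}{2}$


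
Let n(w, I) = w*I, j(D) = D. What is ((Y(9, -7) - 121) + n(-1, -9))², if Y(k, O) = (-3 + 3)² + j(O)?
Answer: 14161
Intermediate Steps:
n(w, I) = I*w
Y(k, O) = O (Y(k, O) = (-3 + 3)² + O = 0² + O = 0 + O = O)
((Y(9, -7) - 121) + n(-1, -9))² = ((-7 - 121) - 9*(-1))² = (-128 + 9)² = (-119)² = 14161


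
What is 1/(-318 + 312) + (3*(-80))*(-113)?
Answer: 162719/6 ≈ 27120.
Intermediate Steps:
1/(-318 + 312) + (3*(-80))*(-113) = 1/(-6) - 240*(-113) = -⅙ + 27120 = 162719/6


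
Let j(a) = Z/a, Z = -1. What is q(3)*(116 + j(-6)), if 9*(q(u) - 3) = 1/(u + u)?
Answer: 113611/324 ≈ 350.65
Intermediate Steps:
j(a) = -1/a
q(u) = 3 + 1/(18*u) (q(u) = 3 + 1/(9*(u + u)) = 3 + 1/(9*((2*u))) = 3 + (1/(2*u))/9 = 3 + 1/(18*u))
q(3)*(116 + j(-6)) = (3 + (1/18)/3)*(116 - 1/(-6)) = (3 + (1/18)*(⅓))*(116 - 1*(-⅙)) = (3 + 1/54)*(116 + ⅙) = (163/54)*(697/6) = 113611/324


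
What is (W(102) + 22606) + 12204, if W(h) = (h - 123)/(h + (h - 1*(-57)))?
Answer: 3028463/87 ≈ 34810.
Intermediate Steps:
W(h) = (-123 + h)/(57 + 2*h) (W(h) = (-123 + h)/(h + (h + 57)) = (-123 + h)/(h + (57 + h)) = (-123 + h)/(57 + 2*h))
(W(102) + 22606) + 12204 = ((-123 + 102)/(57 + 2*102) + 22606) + 12204 = (-21/(57 + 204) + 22606) + 12204 = (-21/261 + 22606) + 12204 = ((1/261)*(-21) + 22606) + 12204 = (-7/87 + 22606) + 12204 = 1966715/87 + 12204 = 3028463/87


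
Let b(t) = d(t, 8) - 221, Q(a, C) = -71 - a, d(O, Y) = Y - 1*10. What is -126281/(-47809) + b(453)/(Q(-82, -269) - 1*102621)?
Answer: 12968354817/4905681490 ≈ 2.6435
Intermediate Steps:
d(O, Y) = -10 + Y (d(O, Y) = Y - 10 = -10 + Y)
b(t) = -223 (b(t) = (-10 + 8) - 221 = -2 - 221 = -223)
-126281/(-47809) + b(453)/(Q(-82, -269) - 1*102621) = -126281/(-47809) - 223/((-71 - 1*(-82)) - 1*102621) = -126281*(-1/47809) - 223/((-71 + 82) - 102621) = 126281/47809 - 223/(11 - 102621) = 126281/47809 - 223/(-102610) = 126281/47809 - 223*(-1/102610) = 126281/47809 + 223/102610 = 12968354817/4905681490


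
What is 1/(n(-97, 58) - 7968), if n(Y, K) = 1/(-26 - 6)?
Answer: -32/254977 ≈ -0.00012550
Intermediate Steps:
n(Y, K) = -1/32 (n(Y, K) = 1/(-32) = -1/32)
1/(n(-97, 58) - 7968) = 1/(-1/32 - 7968) = 1/(-254977/32) = -32/254977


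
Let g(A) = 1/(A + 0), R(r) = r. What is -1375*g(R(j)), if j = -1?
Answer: 1375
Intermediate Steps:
g(A) = 1/A
-1375*g(R(j)) = -1375/(-1) = -1375*(-1) = 1375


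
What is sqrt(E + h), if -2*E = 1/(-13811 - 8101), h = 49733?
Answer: sqrt(5969647741827)/10956 ≈ 223.01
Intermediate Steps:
E = 1/43824 (E = -1/(2*(-13811 - 8101)) = -1/2/(-21912) = -1/2*(-1/21912) = 1/43824 ≈ 2.2819e-5)
sqrt(E + h) = sqrt(1/43824 + 49733) = sqrt(2179498993/43824) = sqrt(5969647741827)/10956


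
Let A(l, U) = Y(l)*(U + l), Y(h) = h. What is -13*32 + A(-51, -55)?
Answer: 4990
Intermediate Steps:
A(l, U) = l*(U + l)
-13*32 + A(-51, -55) = -13*32 - 51*(-55 - 51) = -416 - 51*(-106) = -416 + 5406 = 4990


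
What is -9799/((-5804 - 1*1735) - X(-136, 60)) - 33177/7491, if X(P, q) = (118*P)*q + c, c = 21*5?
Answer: -10588423027/2385224292 ≈ -4.4392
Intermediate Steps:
c = 105
X(P, q) = 105 + 118*P*q (X(P, q) = (118*P)*q + 105 = 118*P*q + 105 = 105 + 118*P*q)
-9799/((-5804 - 1*1735) - X(-136, 60)) - 33177/7491 = -9799/((-5804 - 1*1735) - (105 + 118*(-136)*60)) - 33177/7491 = -9799/((-5804 - 1735) - (105 - 962880)) - 33177*1/7491 = -9799/(-7539 - 1*(-962775)) - 11059/2497 = -9799/(-7539 + 962775) - 11059/2497 = -9799/955236 - 11059/2497 = -10588423027/2385224292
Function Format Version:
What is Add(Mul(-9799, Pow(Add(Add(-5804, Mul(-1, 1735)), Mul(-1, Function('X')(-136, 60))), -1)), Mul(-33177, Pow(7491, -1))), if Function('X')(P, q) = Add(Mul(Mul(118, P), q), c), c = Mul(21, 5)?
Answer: Rational(-10588423027, 2385224292) ≈ -4.4392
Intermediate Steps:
c = 105
Function('X')(P, q) = Add(105, Mul(118, P, q)) (Function('X')(P, q) = Add(Mul(Mul(118, P), q), 105) = Add(Mul(118, P, q), 105) = Add(105, Mul(118, P, q)))
Add(Mul(-9799, Pow(Add(Add(-5804, Mul(-1, 1735)), Mul(-1, Function('X')(-136, 60))), -1)), Mul(-33177, Pow(7491, -1))) = Add(Mul(-9799, Pow(Add(Add(-5804, Mul(-1, 1735)), Mul(-1, Add(105, Mul(118, -136, 60)))), -1)), Mul(-33177, Pow(7491, -1))) = Add(Mul(-9799, Pow(Add(Add(-5804, -1735), Mul(-1, Add(105, -962880))), -1)), Mul(-33177, Rational(1, 7491))) = Add(Mul(-9799, Pow(Add(-7539, Mul(-1, -962775)), -1)), Rational(-11059, 2497)) = Add(Mul(-9799, Pow(Add(-7539, 962775), -1)), Rational(-11059, 2497)) = Add(Mul(-9799, Pow(955236, -1)), Rational(-11059, 2497)) = Add(Mul(-9799, Rational(1, 955236)), Rational(-11059, 2497)) = Add(Rational(-9799, 955236), Rational(-11059, 2497)) = Rational(-10588423027, 2385224292)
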